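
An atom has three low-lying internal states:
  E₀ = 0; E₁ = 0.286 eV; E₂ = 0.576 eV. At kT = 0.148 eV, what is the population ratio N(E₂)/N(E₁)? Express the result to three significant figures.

n₂/n₁ = exp[−(E₂−E₁)/kT] = exp(−(0.290 eV)/(0.148 eV)) = exp(-1.9595) = 0.141.

0.141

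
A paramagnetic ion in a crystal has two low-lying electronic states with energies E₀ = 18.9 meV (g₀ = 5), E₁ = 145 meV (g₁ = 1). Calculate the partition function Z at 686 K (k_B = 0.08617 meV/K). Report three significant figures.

k_BT = 0.08617 × 686 K = 59.113 meV.
Eᵢ/kT = 0.31973, 2.4529.
Z = Σ gᵢe^(−Eᵢ/kT) = 5·e^(−0.31973) + 1·e^(−2.4529) = 3.6317 + 0.086044 = 3.7177.

Z = 3.72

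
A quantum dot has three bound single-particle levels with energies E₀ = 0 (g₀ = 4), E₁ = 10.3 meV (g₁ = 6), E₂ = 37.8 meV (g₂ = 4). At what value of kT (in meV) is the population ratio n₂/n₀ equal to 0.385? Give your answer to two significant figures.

n₂/n₀ = (g₂/g₀) exp[−(E₂−E₀)/kT] = 0.385.
⇒ (E₂−E₀)/kT = ln((4/4)/0.385) = ln(2.597) = 0.9544.
kT = 37.8 meV / 0.9544 = 40 meV.

40 meV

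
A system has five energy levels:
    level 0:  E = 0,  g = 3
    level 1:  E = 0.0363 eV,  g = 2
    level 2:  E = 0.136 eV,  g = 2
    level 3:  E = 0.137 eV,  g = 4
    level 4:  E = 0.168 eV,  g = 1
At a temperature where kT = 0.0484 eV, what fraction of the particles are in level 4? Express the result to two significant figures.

0.0072

Eᵢ/kT = 0, 0.7500, 2.810, 2.831, 3.471.
Z = Σ gᵢe^(−Eᵢ/kT) = 3·e^(−0) + 2·e^(−0.7500) + 2·e^(−2.810) + 4·e^(−2.831) + 1·e^(−3.471) = 3.000 + 0.9447 + 0.1204 + 0.2358 + 0.03109 = 4.332.
P₄ = g₄ e^(−E₄/kT) / Z = 0.03109/4.332 = 0.0072.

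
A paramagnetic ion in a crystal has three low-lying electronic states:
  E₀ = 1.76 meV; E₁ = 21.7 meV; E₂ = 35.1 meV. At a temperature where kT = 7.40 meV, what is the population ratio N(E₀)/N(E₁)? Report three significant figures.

14.8

n₀/n₁ = exp[−(E₀−E₁)/kT] = exp(−(-19.94 meV)/(7.40 meV)) = exp(2.6946) = 14.8.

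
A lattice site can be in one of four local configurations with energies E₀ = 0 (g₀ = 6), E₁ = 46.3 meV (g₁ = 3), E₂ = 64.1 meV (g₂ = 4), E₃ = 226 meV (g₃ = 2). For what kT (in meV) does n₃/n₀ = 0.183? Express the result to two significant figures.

380 meV

n₃/n₀ = (g₃/g₀) exp[−(E₃−E₀)/kT] = 0.183.
⇒ (E₃−E₀)/kT = ln((2/6)/0.183) = ln(1.821) = 0.5994.
kT = 226 meV / 0.5994 = 380 meV.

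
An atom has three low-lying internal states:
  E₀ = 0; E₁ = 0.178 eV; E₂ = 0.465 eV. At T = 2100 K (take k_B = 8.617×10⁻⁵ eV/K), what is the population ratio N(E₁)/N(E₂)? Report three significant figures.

4.88

k_BT = 8.617×10⁻⁵ × 2100 K = 0.18096 eV.
n₁/n₂ = exp[−(E₁−E₂)/kT] = exp(−(-0.287 eV)/(0.18096 eV)) = exp(1.5860) = 4.88.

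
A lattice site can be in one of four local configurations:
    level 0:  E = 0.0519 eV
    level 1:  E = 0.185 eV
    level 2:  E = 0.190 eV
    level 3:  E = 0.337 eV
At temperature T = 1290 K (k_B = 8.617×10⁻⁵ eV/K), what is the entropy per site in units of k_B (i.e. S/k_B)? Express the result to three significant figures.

1.06

k_BT = 8.617×10⁻⁵ × 1290 K = 0.11116 eV.
Eᵢ/kT = 0.46689, 1.6643, 1.7092, 3.0317.
Z = Σ e^(−Eᵢ/kT) = e^(−0.46689) + e^(−1.6643) + e^(−1.7092) + e^(−3.0317) = 0.62695 + 0.18932 + 0.18101 + 0.048234 = 1.0455.
⟨E⟩ = Σ EᵢPᵢ = 0.11307 eV.
S/k_B = ln Z + ⟨E⟩/kT = ln(1.0455) + 0.11307/0.11116 = 0.044495 + 1.0172 = 1.06.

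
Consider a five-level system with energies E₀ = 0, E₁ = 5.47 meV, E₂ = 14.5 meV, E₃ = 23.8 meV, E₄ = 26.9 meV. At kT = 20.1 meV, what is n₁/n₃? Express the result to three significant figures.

2.49

n₁/n₃ = exp[−(E₁−E₃)/kT] = exp(−(-18.33 meV)/(20.1 meV)) = exp(0.91194) = 2.49.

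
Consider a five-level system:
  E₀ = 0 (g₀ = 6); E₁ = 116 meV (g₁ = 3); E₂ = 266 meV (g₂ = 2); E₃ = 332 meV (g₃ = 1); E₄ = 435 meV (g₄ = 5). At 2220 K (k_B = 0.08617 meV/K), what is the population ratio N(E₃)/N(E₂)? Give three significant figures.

0.354

k_BT = 0.08617 × 2220 K = 191.30 meV.
n₃/n₂ = (g₃/g₂) exp[−(E₃−E₂)/kT] = (1/2) × exp(−(66 meV)/(191.30 meV)) = (1/2) × exp(-0.34501) = 0.354.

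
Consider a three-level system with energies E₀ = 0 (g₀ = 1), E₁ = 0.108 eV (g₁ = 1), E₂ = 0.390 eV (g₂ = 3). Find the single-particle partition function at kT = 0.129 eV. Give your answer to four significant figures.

Z = 1.579

Eᵢ/kT = 0, 0.837209, 3.02326.
Z = Σ gᵢe^(−Eᵢ/kT) = 1·e^(−0) + 1·e^(−0.837209) + 3·e^(−3.02326) = 1.00000 + 0.432917 + 0.145927 = 1.57884.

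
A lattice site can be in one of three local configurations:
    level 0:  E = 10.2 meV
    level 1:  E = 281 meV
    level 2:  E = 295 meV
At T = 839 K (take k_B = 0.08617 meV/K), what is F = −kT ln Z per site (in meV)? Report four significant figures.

k_BT = 0.08617 × 839 K = 72.2966 meV.
Eᵢ/kT = 0.141085, 3.88677, 4.08041.
Z = Σ e^(−Eᵢ/kT) = e^(−0.141085) + e^(−3.88677) + e^(−4.08041) = 0.868415 + 0.0205115 + 0.0169005 = 0.905827.
F = −kT ln Z = −72.2966 × ln(0.905827) = −72.2966 × -0.0989069 = 7.151 meV.

7.151 meV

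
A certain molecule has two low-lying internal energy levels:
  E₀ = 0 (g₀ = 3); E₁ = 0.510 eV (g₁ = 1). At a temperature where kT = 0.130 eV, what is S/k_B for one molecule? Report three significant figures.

1.13

Eᵢ/kT = 0, 3.9231.
Z = Σ gᵢe^(−Eᵢ/kT) = 3·e^(−0) + 1·e^(−3.9231) = 3.0000 + 0.019780 = 3.0198.
⟨E⟩ = Σ EᵢPᵢ = 0.0033406 eV.
S/k_B = ln Z + ⟨E⟩/kT = ln(3.0198) + 0.0033406/0.130 = 1.1052 + 0.025697 = 1.13.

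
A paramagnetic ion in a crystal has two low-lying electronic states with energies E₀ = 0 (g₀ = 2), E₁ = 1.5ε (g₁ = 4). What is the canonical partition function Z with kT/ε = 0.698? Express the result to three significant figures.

Eᵢ/kT = 0, 2.1490.
Z = Σ gᵢe^(−Eᵢ/kT) = 2·e^(−0) + 4·e^(−2.1490) = 2.0000 + 0.46640 = 2.4664.

Z = 2.47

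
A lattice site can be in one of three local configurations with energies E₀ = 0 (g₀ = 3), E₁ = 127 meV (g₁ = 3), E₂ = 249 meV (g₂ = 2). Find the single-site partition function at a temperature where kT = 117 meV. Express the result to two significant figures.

Z = 4.3

Eᵢ/kT = 0, 1.085, 2.128.
Z = Σ gᵢe^(−Eᵢ/kT) = 3·e^(−0) + 3·e^(−1.085) + 2·e^(−2.128) = 3.000 + 1.014 + 0.2382 = 4.252.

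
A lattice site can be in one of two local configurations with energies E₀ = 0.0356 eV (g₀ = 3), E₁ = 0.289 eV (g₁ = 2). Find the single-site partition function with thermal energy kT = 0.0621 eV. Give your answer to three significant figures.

Z = 1.71

Eᵢ/kT = 0.57327, 4.6538.
Z = Σ gᵢe^(−Eᵢ/kT) = 3·e^(−0.57327) + 2·e^(−4.6538) = 1.6910 + 0.019051 = 1.7101.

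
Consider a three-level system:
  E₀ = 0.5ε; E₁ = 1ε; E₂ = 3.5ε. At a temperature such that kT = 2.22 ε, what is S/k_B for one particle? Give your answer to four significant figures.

Eᵢ/kT = 0.225225, 0.450450, 1.57658.
Z = Σ e^(−Eᵢ/kT) = e^(−0.225225) + e^(−0.450450) + e^(−1.57658) = 0.798337 + 0.637341 + 0.206681 = 1.64236.
⟨E⟩ = Σ EᵢPᵢ = 1.07156 ε.
S/k_B = ln Z + ⟨E⟩/kT = ln(1.64236) + 1.07156/2.22 = 0.496134 + 0.482685 = 0.9788.

0.9788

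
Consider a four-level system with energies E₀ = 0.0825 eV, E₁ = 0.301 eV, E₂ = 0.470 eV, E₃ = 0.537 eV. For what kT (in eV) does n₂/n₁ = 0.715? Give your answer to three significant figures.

0.504 eV

n₂/n₁ = exp[−(E₂−E₁)/kT] = 0.715.
⇒ (E₂−E₁)/kT = ln(1/0.715) = ln(1.3986) = 0.33547.
kT = 0.169 eV / 0.33547 = 0.504 eV.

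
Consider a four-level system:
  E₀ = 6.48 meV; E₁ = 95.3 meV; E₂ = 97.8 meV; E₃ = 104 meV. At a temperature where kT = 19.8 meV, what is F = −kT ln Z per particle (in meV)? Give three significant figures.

Eᵢ/kT = 0.32727, 4.8131, 4.9394, 5.2525.
Z = Σ e^(−Eᵢ/kT) = e^(−0.32727) + e^(−4.8131) + e^(−4.9394) + e^(−5.2525) = 0.72089 + 0.0081226 + 0.0071589 + 0.0052344 = 0.74141.
F = −kT ln Z = −19.8 × ln(0.74141) = −19.8 × -0.29920 = 5.92 meV.

5.92 meV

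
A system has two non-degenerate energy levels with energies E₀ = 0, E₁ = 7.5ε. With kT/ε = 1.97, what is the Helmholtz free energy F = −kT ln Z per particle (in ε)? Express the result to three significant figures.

-0.0433 ε

Eᵢ/kT = 0, 3.8071.
Z = Σ e^(−Eᵢ/kT) = e^(−0) + e^(−3.8071) = 1.0000 + 0.022213 = 1.0222.
F = −kT ln Z = −1.97 × ln(1.0222) = −1.97 × 0.021957 = -0.0433 ε.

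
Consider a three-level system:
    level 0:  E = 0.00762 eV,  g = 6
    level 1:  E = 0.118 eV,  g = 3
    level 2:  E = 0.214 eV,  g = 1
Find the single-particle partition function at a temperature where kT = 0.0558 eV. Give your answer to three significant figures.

Z = 5.62

Eᵢ/kT = 0.13656, 2.1147, 3.8351.
Z = Σ gᵢe^(−Eᵢ/kT) = 6·e^(−0.13656) + 3·e^(−2.1147) + 1·e^(−3.8351) = 5.2341 + 0.36201 + 0.021599 = 5.6177.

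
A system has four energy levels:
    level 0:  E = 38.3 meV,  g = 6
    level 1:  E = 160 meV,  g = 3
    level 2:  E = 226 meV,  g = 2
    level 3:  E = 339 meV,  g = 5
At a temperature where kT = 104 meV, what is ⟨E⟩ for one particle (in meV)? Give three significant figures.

Eᵢ/kT = 0.36827, 1.5385, 2.1731, 3.2596.
Z = Σ gᵢe^(−Eᵢ/kT) = 6·e^(−0.36827) + 3·e^(−1.5385) + 2·e^(−2.1731) + 5·e^(−3.2596) = 4.1516 + 0.64411 + 0.22765 + 0.19202 = 5.2154.
⟨E⟩ = Σ Eᵢ gᵢe^(−Eᵢ/kT) / Z = (38.3·4.1516 + 160·0.64411 + 226·0.22765 + 339·0.19202) / 5.2154 = 72.6 meV.

72.6 meV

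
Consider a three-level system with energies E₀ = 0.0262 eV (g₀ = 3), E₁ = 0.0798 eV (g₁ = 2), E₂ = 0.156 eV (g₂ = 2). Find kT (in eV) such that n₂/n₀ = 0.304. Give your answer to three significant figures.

n₂/n₀ = (g₂/g₀) exp[−(E₂−E₀)/kT] = 0.304.
⇒ (E₂−E₀)/kT = ln((2/3)/0.304) = ln(2.1930) = 0.78527.
kT = 0.1298 eV / 0.78527 = 0.165 eV.

0.165 eV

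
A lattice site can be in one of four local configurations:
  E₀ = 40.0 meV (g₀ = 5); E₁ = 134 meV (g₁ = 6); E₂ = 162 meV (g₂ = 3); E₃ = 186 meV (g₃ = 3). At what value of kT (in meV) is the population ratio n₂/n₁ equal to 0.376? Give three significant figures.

n₂/n₁ = (g₂/g₁) exp[−(E₂−E₁)/kT] = 0.376.
⇒ (E₂−E₁)/kT = ln((3/6)/0.376) = ln(1.3298) = 0.28503.
kT = 28 meV / 0.28503 = 98.2 meV.

98.2 meV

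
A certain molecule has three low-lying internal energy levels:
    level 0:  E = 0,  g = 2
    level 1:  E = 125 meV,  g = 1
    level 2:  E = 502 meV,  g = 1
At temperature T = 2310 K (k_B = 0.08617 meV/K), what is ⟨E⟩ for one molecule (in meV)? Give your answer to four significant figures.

k_BT = 0.08617 × 2310 K = 199.053 meV.
Eᵢ/kT = 0, 0.627973, 2.52194.
Z = Σ gᵢe^(−Eᵢ/kT) = 2·e^(−0) + 1·e^(−0.627973) + 1·e^(−2.52194) = 2.00000 + 0.533672 + 0.0803037 = 2.61398.
⟨E⟩ = Σ Eᵢ gᵢe^(−Eᵢ/kT) / Z = (0·2.00000 + 125·0.533672 + 502·0.0803037) / 2.61398 = 40.94 meV.

40.94 meV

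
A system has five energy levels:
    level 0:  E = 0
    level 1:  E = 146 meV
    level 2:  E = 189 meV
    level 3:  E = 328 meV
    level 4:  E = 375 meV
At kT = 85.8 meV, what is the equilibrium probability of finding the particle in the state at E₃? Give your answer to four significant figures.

0.01647

Eᵢ/kT = 0, 1.70163, 2.20280, 3.82284, 4.37063.
Z = Σ e^(−Eᵢ/kT) = e^(−0) + e^(−1.70163) + e^(−2.20280) + e^(−3.82284) + e^(−4.37063) = 1.00000 + 0.182386 + 0.110493 + 0.0218656 + 0.0126433 = 1.32739.
P₃ = e^(−E₃/kT) / Z = 0.0218656/1.32739 = 0.01647.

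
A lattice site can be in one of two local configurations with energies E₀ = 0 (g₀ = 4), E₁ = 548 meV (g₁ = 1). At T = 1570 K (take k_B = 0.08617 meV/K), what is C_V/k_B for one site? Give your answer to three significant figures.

k_BT = 0.08617 × 1570 K = 135.29 meV.
Eᵢ/kT = 0, 4.0506.
Z = Σ gᵢe^(−Eᵢ/kT) = 4·e^(−0) + 1·e^(−4.0506) = 4.0000 + 0.017412 = 4.0174.
⟨E⟩ = 2.3751 meV, ⟨E²⟩ = 1301.6 meV².
C_V/k_B = (⟨E²⟩ − ⟨E⟩²)/(kT)² = (1301.6 − 5.6411)/18303 = 0.0708.

0.0708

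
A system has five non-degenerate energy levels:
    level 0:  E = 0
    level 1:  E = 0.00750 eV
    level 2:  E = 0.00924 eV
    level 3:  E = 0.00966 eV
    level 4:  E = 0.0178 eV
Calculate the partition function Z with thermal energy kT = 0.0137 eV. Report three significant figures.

Z = 2.85

Eᵢ/kT = 0, 0.54745, 0.67445, 0.70511, 1.2993.
Z = Σ e^(−Eᵢ/kT) = e^(−0) + e^(−0.54745) + e^(−0.67445) + e^(−0.70511) + e^(−1.2993) = 1.0000 + 0.57842 + 0.50944 + 0.49405 + 0.27272 = 2.8546.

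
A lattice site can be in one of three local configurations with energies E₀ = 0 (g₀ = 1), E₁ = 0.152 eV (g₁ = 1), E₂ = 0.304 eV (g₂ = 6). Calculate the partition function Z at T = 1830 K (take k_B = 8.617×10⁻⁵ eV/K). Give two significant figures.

k_BT = 8.617×10⁻⁵ × 1830 K = 0.1577 eV.
Eᵢ/kT = 0, 0.9639, 1.928.
Z = Σ gᵢe^(−Eᵢ/kT) = 1·e^(−0) + 1·e^(−0.9639) + 6·e^(−1.928) = 1.000 + 0.3814 + 0.8726 = 2.254.

Z = 2.3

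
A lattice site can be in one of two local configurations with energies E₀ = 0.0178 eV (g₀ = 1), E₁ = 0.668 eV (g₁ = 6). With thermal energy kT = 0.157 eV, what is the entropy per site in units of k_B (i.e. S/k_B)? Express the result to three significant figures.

Eᵢ/kT = 0.11338, 4.2548.
Z = Σ gᵢe^(−Eᵢ/kT) = 1·e^(−0.11338) + 6·e^(−4.2548) = 0.89281 + 0.085176 = 0.97799.
⟨E⟩ = Σ EᵢPᵢ = 0.074428 eV.
S/k_B = ln Z + ⟨E⟩/kT = ln(0.97799) + 0.074428/0.157 = -0.022256 + 0.47406 = 0.452.

0.452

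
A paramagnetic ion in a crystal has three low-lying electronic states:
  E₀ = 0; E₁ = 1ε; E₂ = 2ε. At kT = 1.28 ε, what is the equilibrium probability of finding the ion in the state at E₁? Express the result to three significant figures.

Eᵢ/kT = 0, 0.78125, 1.5625.
Z = Σ e^(−Eᵢ/kT) = e^(−0) + e^(−0.78125) + e^(−1.5625) = 1.0000 + 0.45783 + 0.20961 = 1.6674.
P₁ = e^(−E₁/kT) / Z = 0.45783/1.6674 = 0.275.

0.275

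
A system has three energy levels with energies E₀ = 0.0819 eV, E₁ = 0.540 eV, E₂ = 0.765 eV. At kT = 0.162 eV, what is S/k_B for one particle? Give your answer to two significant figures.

0.28

Eᵢ/kT = 0.5056, 3.333, 4.722.
Z = Σ e^(−Eᵢ/kT) = e^(−0.5056) + e^(−3.333) + e^(−4.722) = 0.6031 + 0.03569 + 0.008897 = 0.6477.
⟨E⟩ = Σ EᵢPᵢ = 0.1165 eV.
S/k_B = ln Z + ⟨E⟩/kT = ln(0.6477) + 0.1165/0.162 = -0.4343 + 0.7191 = 0.28.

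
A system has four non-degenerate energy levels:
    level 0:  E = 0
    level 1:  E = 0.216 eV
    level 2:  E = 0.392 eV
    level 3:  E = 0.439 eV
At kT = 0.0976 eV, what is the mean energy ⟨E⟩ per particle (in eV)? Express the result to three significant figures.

0.0312 eV

Eᵢ/kT = 0, 2.2131, 4.0164, 4.4980.
Z = Σ e^(−Eᵢ/kT) = e^(−0) + e^(−2.2131) + e^(−4.0164) + e^(−4.4980) = 1.0000 + 0.10936 + 0.018018 + 0.011131 = 1.1385.
⟨E⟩ = Σ Eᵢ e^(−Eᵢ/kT) / Z = (0·1.0000 + 0.216·0.10936 + 0.392·0.018018 + 0.439·0.011131) / 1.1385 = 0.0312 eV.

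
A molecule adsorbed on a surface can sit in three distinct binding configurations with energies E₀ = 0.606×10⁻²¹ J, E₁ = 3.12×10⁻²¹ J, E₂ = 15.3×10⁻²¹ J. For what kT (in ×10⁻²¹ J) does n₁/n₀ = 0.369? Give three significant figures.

n₁/n₀ = exp[−(E₁−E₀)/kT] = 0.369.
⇒ (E₁−E₀)/kT = ln(1/0.369) = ln(2.7100) = 0.99695.
kT = 2.514 ×10⁻²¹ J / 0.99695 = 2.52 ×10⁻²¹ J.

2.52 ×10⁻²¹ J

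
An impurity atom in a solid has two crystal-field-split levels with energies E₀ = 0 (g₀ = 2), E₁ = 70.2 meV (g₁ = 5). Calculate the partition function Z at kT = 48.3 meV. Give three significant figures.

Z = 3.17

Eᵢ/kT = 0, 1.4534.
Z = Σ gᵢe^(−Eᵢ/kT) = 2·e^(−0) + 5·e^(−1.4534) = 2.0000 + 1.1689 = 3.1689.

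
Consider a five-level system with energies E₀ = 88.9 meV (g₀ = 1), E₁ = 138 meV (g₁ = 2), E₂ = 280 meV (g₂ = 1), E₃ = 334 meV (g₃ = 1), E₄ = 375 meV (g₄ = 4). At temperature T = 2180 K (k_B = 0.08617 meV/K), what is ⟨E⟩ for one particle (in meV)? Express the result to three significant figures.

203 meV

k_BT = 0.08617 × 2180 K = 187.85 meV.
Eᵢ/kT = 0.47325, 0.73463, 1.4906, 1.7780, 1.9963.
Z = Σ gᵢe^(−Eᵢ/kT) = 1·e^(−0.47325) + 2·e^(−0.73463) + 1·e^(−1.4906) + 1·e^(−1.7780) + 4·e^(−1.9963) = 0.62297 + 0.95937 + 0.22524 + 0.16898 + 0.54335 = 2.5199.
⟨E⟩ = Σ Eᵢ gᵢe^(−Eᵢ/kT) / Z = (88.9·0.62297 + 138·0.95937 + 280·0.22524 + 334·0.16898 + 375·0.54335) / 2.5199 = 203 meV.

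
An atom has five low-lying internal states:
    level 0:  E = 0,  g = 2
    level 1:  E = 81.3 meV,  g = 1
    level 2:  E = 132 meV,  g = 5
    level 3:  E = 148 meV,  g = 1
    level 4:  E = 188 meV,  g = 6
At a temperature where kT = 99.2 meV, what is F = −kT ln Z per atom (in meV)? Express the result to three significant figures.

Eᵢ/kT = 0, 0.81956, 1.3306, 1.4919, 1.8952.
Z = Σ gᵢe^(−Eᵢ/kT) = 2·e^(−0) + 1·e^(−0.81956) + 5·e^(−1.3306) + 1·e^(−1.4919) + 6·e^(−1.8952) = 2.0000 + 0.44063 + 1.3216 + 0.22494 + 0.90173 = 4.8889.
F = −kT ln Z = −99.2 × ln(4.8889) = −99.2 × 1.5870 = -157 meV.

-157 meV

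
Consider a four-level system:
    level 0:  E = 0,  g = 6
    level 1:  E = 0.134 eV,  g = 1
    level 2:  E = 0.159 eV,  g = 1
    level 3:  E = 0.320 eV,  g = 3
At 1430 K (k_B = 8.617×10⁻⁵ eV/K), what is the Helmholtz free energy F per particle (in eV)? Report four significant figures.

k_BT = 8.617×10⁻⁵ × 1430 K = 0.123223 eV.
Eᵢ/kT = 0, 1.08746, 1.29034, 2.59692.
Z = Σ gᵢe^(−Eᵢ/kT) = 6·e^(−0) + 1·e^(−1.08746) + 1·e^(−1.29034) + 3·e^(−2.59692) = 6.00000 + 0.337072 + 0.275177 + 0.223508 = 6.83576.
F = −kT ln Z = −0.123223 × ln(6.83576) = −0.123223 × 1.92217 = -0.2369 eV.

-0.2369 eV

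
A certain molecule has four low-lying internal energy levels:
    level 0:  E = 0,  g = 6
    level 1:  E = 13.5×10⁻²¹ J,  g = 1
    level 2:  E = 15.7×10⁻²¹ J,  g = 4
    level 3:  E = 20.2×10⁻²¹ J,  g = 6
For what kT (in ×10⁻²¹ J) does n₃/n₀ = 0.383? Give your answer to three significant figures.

n₃/n₀ = (g₃/g₀) exp[−(E₃−E₀)/kT] = 0.383.
⇒ (E₃−E₀)/kT = ln((6/6)/0.383) = ln(2.6110) = 0.95973.
kT = 20.2 ×10⁻²¹ J / 0.95973 = 21.0 ×10⁻²¹ J.

21.0 ×10⁻²¹ J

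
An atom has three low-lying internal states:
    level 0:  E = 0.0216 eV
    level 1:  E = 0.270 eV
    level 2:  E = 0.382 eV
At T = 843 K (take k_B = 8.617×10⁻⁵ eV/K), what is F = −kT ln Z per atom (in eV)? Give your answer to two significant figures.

0.019 eV

k_BT = 8.617×10⁻⁵ × 843 K = 0.07264 eV.
Eᵢ/kT = 0.2974, 3.717, 5.259.
Z = Σ e^(−Eᵢ/kT) = e^(−0.2974) + e^(−3.717) + e^(−5.259) = 0.7427 + 0.02431 + 0.005201 = 0.7722.
F = −kT ln Z = −0.07264 × ln(0.7722) = −0.07264 × -0.2585 = 0.019 eV.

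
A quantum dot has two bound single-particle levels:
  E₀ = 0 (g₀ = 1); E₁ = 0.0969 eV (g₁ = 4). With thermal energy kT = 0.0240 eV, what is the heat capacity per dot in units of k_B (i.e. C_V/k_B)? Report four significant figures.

1.004

Eᵢ/kT = 0, 4.03750.
Z = Σ gᵢe^(−Eᵢ/kT) = 1·e^(−0) + 4·e^(−4.03750) = 1.00000 + 0.0705661 = 1.07057.
⟨E⟩ = 0.00638712 eV, ⟨E²⟩ = 0.000618912 eV².
C_V/k_B = (⟨E²⟩ − ⟨E⟩²)/(kT)² = (0.000618912 − 0.0000407953)/0.000576000 = 1.004.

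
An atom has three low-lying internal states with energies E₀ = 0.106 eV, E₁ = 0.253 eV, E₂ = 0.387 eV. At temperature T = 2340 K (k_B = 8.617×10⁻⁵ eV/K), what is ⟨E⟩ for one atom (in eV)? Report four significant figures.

0.1873 eV

k_BT = 8.617×10⁻⁵ × 2340 K = 0.201638 eV.
Eᵢ/kT = 0.525695, 1.25472, 1.91928.
Z = Σ e^(−Eᵢ/kT) = e^(−0.525695) + e^(−1.25472) + e^(−1.91928) = 0.591144 + 0.285156 + 0.146713 = 1.02301.
⟨E⟩ = Σ Eᵢ e^(−Eᵢ/kT) / Z = (0.106·0.591144 + 0.253·0.285156 + 0.387·0.146713) / 1.02301 = 0.1873 eV.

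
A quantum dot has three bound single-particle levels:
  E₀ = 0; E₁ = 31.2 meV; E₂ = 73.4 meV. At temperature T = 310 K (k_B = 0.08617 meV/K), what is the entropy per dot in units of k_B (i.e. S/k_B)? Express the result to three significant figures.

0.711

k_BT = 0.08617 × 310 K = 26.713 meV.
Eᵢ/kT = 0, 1.1680, 2.7477.
Z = Σ e^(−Eᵢ/kT) = e^(−0) + e^(−1.1680) + e^(−2.7477) = 1.0000 + 0.31099 + 0.064075 = 1.3751.
⟨E⟩ = Σ EᵢPᵢ = 10.476 meV.
S/k_B = ln Z + ⟨E⟩/kT = ln(1.3751) + 10.476/26.713 = 0.31853 + 0.39217 = 0.711.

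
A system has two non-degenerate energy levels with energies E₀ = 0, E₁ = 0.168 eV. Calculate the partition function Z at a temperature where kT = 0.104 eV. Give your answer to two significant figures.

Eᵢ/kT = 0, 1.615.
Z = Σ e^(−Eᵢ/kT) = e^(−0) + e^(−1.615) = 1.000 + 0.1989 = 1.199.

Z = 1.2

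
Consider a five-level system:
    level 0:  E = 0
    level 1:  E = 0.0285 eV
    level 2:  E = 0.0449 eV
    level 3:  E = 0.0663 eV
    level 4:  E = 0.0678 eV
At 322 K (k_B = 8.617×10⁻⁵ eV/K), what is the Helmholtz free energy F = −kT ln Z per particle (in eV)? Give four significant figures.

-0.01529 eV

k_BT = 8.617×10⁻⁵ × 322 K = 0.0277467 eV.
Eᵢ/kT = 0, 1.02715, 1.61821, 2.38947, 2.44353.
Z = Σ e^(−Eᵢ/kT) = e^(−0) + e^(−1.02715) + e^(−1.61821) + e^(−2.38947) + e^(−2.44353) = 1.00000 + 0.358026 + 0.198253 + 0.0916783 + 0.0868537 = 1.73481.
F = −kT ln Z = −0.0277467 × ln(1.73481) = −0.0277467 × 0.550898 = -0.01529 eV.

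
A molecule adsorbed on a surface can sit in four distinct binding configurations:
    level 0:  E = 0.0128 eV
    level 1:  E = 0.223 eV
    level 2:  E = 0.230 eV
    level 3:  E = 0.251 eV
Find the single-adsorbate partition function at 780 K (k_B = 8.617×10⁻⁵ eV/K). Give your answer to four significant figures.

k_BT = 8.617×10⁻⁵ × 780 K = 0.0672126 eV.
Eᵢ/kT = 0.190440, 3.31783, 3.42198, 3.73442.
Z = Σ e^(−Eᵢ/kT) = e^(−0.190440) + e^(−3.31783) + e^(−3.42198) + e^(−3.73442) = 0.826595 + 0.0362314 + 0.0326477 + 0.0238870 = 0.919361.

Z = 0.9194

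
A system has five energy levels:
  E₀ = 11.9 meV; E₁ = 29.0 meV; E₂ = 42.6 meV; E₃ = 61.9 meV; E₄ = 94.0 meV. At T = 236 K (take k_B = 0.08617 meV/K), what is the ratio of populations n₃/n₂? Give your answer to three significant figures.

0.387

k_BT = 0.08617 × 236 K = 20.336 meV.
n₃/n₂ = exp[−(E₃−E₂)/kT] = exp(−(19.3 meV)/(20.336 meV)) = exp(-0.94906) = 0.387.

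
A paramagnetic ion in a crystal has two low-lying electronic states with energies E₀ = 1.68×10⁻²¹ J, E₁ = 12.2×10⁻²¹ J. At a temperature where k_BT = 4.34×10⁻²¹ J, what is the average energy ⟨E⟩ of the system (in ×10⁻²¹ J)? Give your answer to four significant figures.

Eᵢ/kT = 0.387097, 2.81106.
Z = Σ e^(−Eᵢ/kT) = e^(−0.387097) + e^(−2.81106) = 0.679025 + 0.0601412 = 0.739166.
⟨E⟩ = Σ Eᵢ e^(−Eᵢ/kT) / Z = (1.68·0.679025 + 12.2·0.0601412) / 0.739166 = 2.536 ×10⁻²¹ J.

2.536 ×10⁻²¹ J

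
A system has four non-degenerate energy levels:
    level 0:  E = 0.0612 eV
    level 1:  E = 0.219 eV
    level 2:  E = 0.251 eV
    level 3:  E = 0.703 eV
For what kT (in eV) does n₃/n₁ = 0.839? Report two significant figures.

n₃/n₁ = exp[−(E₃−E₁)/kT] = 0.839.
⇒ (E₃−E₁)/kT = ln(1/0.839) = ln(1.192) = 0.1756.
kT = 0.484 eV / 0.1756 = 2.8 eV.

2.8 eV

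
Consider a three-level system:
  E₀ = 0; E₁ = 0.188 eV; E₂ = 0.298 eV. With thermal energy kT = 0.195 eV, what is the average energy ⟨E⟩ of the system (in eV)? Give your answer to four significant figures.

0.08530 eV

Eᵢ/kT = 0, 0.964103, 1.52821.
Z = Σ e^(−Eᵢ/kT) = e^(−0) + e^(−0.964103) + e^(−1.52821) = 1.00000 + 0.381325 + 0.216924 = 1.59825.
⟨E⟩ = Σ Eᵢ e^(−Eᵢ/kT) / Z = (0·1.00000 + 0.188·0.381325 + 0.298·0.216924) / 1.59825 = 0.08530 eV.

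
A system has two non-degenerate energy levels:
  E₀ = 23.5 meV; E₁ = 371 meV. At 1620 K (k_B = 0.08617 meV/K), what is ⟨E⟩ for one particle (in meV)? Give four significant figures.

k_BT = 0.08617 × 1620 K = 139.595 meV.
Eᵢ/kT = 0.168344, 2.65769.
Z = Σ e^(−Eᵢ/kT) = e^(−0.168344) + e^(−2.65769) = 0.845063 + 0.0701100 = 0.915173.
⟨E⟩ = Σ Eᵢ e^(−Eᵢ/kT) / Z = (23.5·0.845063 + 371·0.0701100) / 0.915173 = 50.12 meV.

50.12 meV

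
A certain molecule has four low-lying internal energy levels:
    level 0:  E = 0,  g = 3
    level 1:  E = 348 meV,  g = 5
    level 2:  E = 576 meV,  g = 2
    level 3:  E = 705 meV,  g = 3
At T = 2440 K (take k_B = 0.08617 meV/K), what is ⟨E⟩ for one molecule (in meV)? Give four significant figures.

114.8 meV

k_BT = 0.08617 × 2440 K = 210.255 meV.
Eᵢ/kT = 0, 1.65513, 2.73953, 3.35307.
Z = Σ gᵢe^(−Eᵢ/kT) = 3·e^(−0) + 5·e^(−1.65513) + 2·e^(−2.73953) + 3·e^(−3.35307) = 3.00000 + 0.955336 + 0.129201 + 0.104930 = 4.18947.
⟨E⟩ = Σ Eᵢ gᵢe^(−Eᵢ/kT) / Z = (0·3.00000 + 348·0.955336 + 576·0.129201 + 705·0.104930) / 4.18947 = 114.8 meV.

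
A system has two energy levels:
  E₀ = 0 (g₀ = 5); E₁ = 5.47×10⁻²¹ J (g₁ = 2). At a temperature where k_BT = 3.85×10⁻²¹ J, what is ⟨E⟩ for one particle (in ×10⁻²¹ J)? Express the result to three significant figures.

Eᵢ/kT = 0, 1.4208.
Z = Σ gᵢe^(−Eᵢ/kT) = 5·e^(−0) + 2·e^(−1.4208) = 5.0000 + 0.48304 = 5.4830.
⟨E⟩ = Σ Eᵢ gᵢe^(−Eᵢ/kT) / Z = (0·5.0000 + 5.47·0.48304) / 5.4830 = 0.482 ×10⁻²¹ J.

0.482 ×10⁻²¹ J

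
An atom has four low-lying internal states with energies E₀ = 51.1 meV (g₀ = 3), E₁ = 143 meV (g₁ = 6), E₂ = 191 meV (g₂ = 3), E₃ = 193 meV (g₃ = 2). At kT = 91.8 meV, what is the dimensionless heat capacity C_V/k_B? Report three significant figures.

0.378

Eᵢ/kT = 0.55664, 1.5577, 2.0806, 2.1024.
Z = Σ gᵢe^(−Eᵢ/kT) = 3·e^(−0.55664) + 6·e^(−1.5577) + 3·e^(−2.0806) + 2·e^(−2.1024) = 1.7194 + 1.2637 + 0.37457 + 0.24433 = 3.6020.
⟨E⟩ = 107.51 meV, ⟨E²⟩ = 14741 meV².
C_V/k_B = (⟨E²⟩ − ⟨E⟩²)/(kT)² = (14741 − 11558)/8427.2 = 0.378.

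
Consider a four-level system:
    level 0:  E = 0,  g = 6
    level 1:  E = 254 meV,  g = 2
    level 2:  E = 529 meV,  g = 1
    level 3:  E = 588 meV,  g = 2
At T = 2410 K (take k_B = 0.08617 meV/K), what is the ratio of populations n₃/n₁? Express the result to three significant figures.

k_BT = 0.08617 × 2410 K = 207.67 meV.
n₃/n₁ = (g₃/g₁) exp[−(E₃−E₁)/kT] = (2/2) × exp(−(334 meV)/(207.67 meV)) = (2/2) × exp(-1.6083) = 0.200.

0.200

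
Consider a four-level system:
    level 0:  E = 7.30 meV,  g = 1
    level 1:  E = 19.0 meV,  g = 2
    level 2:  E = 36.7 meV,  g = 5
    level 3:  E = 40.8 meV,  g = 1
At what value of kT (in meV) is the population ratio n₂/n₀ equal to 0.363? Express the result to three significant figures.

n₂/n₀ = (g₂/g₀) exp[−(E₂−E₀)/kT] = 0.363.
⇒ (E₂−E₀)/kT = ln((5/1)/0.363) = ln(13.774) = 2.6228.
kT = 29.40 meV / 2.6228 = 11.2 meV.

11.2 meV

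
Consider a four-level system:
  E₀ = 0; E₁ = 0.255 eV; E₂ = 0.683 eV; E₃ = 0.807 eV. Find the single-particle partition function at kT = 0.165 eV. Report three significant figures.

Eᵢ/kT = 0, 1.5455, 4.1394, 4.8909.
Z = Σ e^(−Eᵢ/kT) = e^(−0) + e^(−1.5455) + e^(−4.1394) + e^(−4.8909) = 1.0000 + 0.21321 + 0.015932 + 0.0075147 = 1.2367.

Z = 1.24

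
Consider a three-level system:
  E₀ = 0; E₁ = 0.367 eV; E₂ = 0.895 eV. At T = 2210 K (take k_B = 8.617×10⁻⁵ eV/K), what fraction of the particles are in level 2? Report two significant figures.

k_BT = 8.617×10⁻⁵ × 2210 K = 0.1904 eV.
Eᵢ/kT = 0, 1.928, 4.701.
Z = Σ e^(−Eᵢ/kT) = e^(−0) + e^(−1.928) + e^(−4.701) = 1.000 + 0.1454 + 0.009086 = 1.154.
P₂ = e^(−E₂/kT) / Z = 0.009086/1.154 = 0.0079.

0.0079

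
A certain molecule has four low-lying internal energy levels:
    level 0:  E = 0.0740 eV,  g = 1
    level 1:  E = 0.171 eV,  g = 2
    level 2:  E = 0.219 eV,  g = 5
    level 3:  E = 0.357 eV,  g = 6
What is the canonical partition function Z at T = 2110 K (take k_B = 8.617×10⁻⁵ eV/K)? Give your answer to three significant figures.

k_BT = 8.617×10⁻⁵ × 2110 K = 0.18182 eV.
Eᵢ/kT = 0.40700, 0.94049, 1.2045, 1.9635.
Z = Σ gᵢe^(−Eᵢ/kT) = 1·e^(−0.40700) + 2·e^(−0.94049) + 5·e^(−1.2045) + 6·e^(−1.9635) = 0.66564 + 0.78087 + 1.4992 + 0.84220 = 3.7879.

Z = 3.79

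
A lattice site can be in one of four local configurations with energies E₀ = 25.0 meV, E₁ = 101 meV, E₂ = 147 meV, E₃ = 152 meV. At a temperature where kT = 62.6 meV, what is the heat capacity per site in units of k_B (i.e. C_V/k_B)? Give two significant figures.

Eᵢ/kT = 0.3994, 1.613, 2.348, 2.428.
Z = Σ e^(−Eᵢ/kT) = e^(−0.3994) + e^(−1.613) + e^(−2.348) + e^(−2.428) = 0.6707 + 0.1993 + 0.09556 + 0.08821 = 1.054.
⟨E⟩ = 61.06 meV, ⟨E²⟩ = 6219 meV².
C_V/k_B = (⟨E²⟩ − ⟨E⟩²)/(kT)² = (6219 − 3728)/3919 = 0.64.

0.64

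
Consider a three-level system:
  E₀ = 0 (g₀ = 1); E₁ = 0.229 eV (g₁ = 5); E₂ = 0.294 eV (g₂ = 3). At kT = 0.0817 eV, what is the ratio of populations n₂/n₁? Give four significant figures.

0.2708

n₂/n₁ = (g₂/g₁) exp[−(E₂−E₁)/kT] = (3/5) × exp(−(0.065 eV)/(0.0817 eV)) = (3/5) × exp(-0.795594) = 0.2708.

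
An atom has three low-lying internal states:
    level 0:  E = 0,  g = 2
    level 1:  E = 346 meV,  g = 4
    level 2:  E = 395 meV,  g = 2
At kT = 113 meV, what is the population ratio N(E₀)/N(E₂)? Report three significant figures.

n₀/n₂ = (g₀/g₂) exp[−(E₀−E₂)/kT] = (2/2) × exp(−(-395 meV)/(113 meV)) = (2/2) × exp(3.4956) = 33.0.

33.0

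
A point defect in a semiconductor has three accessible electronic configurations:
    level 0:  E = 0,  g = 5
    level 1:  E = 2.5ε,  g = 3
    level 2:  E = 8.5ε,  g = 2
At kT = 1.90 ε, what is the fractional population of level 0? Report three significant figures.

0.858

Eᵢ/kT = 0, 1.3158, 4.4737.
Z = Σ gᵢe^(−Eᵢ/kT) = 5·e^(−0) + 3·e^(−1.3158) + 2·e^(−4.4737) = 5.0000 + 0.80478 + 0.022810 = 5.8276.
P₀ = g₀ e^(−E₀/kT) / Z = 5.0000/5.8276 = 0.858.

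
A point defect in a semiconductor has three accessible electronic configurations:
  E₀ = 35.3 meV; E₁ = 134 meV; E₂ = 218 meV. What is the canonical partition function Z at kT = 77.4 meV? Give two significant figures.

Z = 0.87

Eᵢ/kT = 0.4561, 1.731, 2.817.
Z = Σ e^(−Eᵢ/kT) = e^(−0.4561) + e^(−1.731) + e^(−2.817) = 0.6338 + 0.1771 + 0.05979 = 0.8707.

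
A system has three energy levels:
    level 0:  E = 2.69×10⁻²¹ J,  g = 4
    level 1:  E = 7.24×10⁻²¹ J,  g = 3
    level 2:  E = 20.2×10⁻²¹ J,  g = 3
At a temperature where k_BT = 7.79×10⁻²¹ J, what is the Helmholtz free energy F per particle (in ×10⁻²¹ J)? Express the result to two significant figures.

-11 ×10⁻²¹ J

Eᵢ/kT = 0.3453, 0.9294, 2.593.
Z = Σ gᵢe^(−Eᵢ/kT) = 4·e^(−0.3453) + 3·e^(−0.9294) + 3·e^(−2.593) = 2.832 + 1.184 + 0.2244 = 4.240.
F = −kT ln Z = −7.79 × ln(4.240) = −7.79 × 1.445 = -11 ×10⁻²¹ J.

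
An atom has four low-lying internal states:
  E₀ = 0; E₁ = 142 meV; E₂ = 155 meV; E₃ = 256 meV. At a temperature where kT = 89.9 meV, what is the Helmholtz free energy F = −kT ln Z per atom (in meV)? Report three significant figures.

-32.9 meV

Eᵢ/kT = 0, 1.5795, 1.7241, 2.8476.
Z = Σ e^(−Eᵢ/kT) = e^(−0) + e^(−1.5795) + e^(−1.7241) + e^(−2.8476) = 1.0000 + 0.20608 + 0.17833 + 0.057983 = 1.4424.
F = −kT ln Z = −89.9 × ln(1.4424) = −89.9 × 0.36631 = -32.9 meV.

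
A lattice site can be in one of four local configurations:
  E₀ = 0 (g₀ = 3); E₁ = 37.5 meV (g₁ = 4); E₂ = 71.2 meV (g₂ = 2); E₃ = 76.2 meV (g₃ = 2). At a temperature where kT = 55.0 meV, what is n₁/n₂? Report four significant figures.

3.691

n₁/n₂ = (g₁/g₂) exp[−(E₁−E₂)/kT] = (4/2) × exp(−(-33.7 meV)/(55.0 meV)) = (4/2) × exp(0.612727) = 3.691.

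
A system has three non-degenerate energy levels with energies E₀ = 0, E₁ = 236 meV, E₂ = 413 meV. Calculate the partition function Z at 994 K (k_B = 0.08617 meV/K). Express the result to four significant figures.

k_BT = 0.08617 × 994 K = 85.6530 meV.
Eᵢ/kT = 0, 2.75530, 4.82178.
Z = Σ e^(−Eᵢ/kT) = e^(−0) + e^(−2.75530) + e^(−4.82178) = 1.00000 + 0.0635899 + 0.00805244 = 1.07164.

Z = 1.072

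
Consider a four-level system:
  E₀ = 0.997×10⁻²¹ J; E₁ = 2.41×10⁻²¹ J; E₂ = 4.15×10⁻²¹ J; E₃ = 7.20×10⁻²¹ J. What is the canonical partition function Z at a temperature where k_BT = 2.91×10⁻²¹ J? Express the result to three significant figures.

Z = 1.47

Eᵢ/kT = 0.34261, 0.82818, 1.4261, 2.4742.
Z = Σ e^(−Eᵢ/kT) = e^(−0.34261) + e^(−0.82818) + e^(−1.4261) + e^(−2.4742) = 0.70992 + 0.43684 + 0.24024 + 0.084230 = 1.4712.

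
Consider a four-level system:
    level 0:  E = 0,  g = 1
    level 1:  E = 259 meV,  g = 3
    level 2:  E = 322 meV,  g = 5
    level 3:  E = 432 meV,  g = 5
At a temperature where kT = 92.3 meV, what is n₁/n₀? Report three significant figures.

0.181

n₁/n₀ = (g₁/g₀) exp[−(E₁−E₀)/kT] = (3/1) × exp(−(259 meV)/(92.3 meV)) = (3/1) × exp(-2.8061) = 0.181.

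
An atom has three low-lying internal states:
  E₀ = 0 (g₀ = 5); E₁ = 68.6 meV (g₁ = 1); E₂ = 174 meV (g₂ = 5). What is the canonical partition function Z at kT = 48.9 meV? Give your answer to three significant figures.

Eᵢ/kT = 0, 1.4029, 3.5583.
Z = Σ gᵢe^(−Eᵢ/kT) = 5·e^(−0) + 1·e^(−1.4029) + 5·e^(−3.5583) = 5.0000 + 0.24588 + 0.14244 = 5.3883.

Z = 5.39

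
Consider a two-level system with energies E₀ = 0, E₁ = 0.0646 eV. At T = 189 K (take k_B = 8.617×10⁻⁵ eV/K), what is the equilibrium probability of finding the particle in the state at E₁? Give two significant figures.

0.019

k_BT = 8.617×10⁻⁵ × 189 K = 0.01629 eV.
Eᵢ/kT = 0, 3.966.
Z = Σ e^(−Eᵢ/kT) = e^(−0) + e^(−3.966) = 1.000 + 0.01895 = 1.019.
P₁ = e^(−E₁/kT) / Z = 0.01895/1.019 = 0.019.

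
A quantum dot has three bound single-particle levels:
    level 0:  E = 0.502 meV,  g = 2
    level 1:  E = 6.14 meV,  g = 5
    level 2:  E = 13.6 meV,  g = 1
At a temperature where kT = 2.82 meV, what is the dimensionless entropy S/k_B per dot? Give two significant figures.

Eᵢ/kT = 0.1780, 2.177, 4.823.
Z = Σ gᵢe^(−Eᵢ/kT) = 2·e^(−0.1780) + 5·e^(−2.177) + 1·e^(−4.823) = 1.674 + 0.5669 + 0.008043 = 2.249.
⟨E⟩ = Σ EᵢPᵢ = 1.970 meV.
S/k_B = ln Z + ⟨E⟩/kT = ln(2.249) + 1.970/2.82 = 0.8105 + 0.6986 = 1.5.

1.5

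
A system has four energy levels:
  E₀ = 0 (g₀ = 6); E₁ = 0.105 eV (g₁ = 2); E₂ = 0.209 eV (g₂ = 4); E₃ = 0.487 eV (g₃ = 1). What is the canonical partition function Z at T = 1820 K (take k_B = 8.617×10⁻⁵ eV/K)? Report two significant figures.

k_BT = 8.617×10⁻⁵ × 1820 K = 0.1568 eV.
Eᵢ/kT = 0, 0.6696, 1.333, 3.106.
Z = Σ gᵢe^(−Eᵢ/kT) = 6·e^(−0) + 2·e^(−0.6696) + 4·e^(−1.333) + 1·e^(−3.106) = 6.000 + 1.024 + 1.055 + 0.04478 = 8.124.

Z = 8.1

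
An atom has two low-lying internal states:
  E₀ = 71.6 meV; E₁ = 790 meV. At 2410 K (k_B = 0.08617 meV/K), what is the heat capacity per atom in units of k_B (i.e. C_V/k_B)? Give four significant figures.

k_BT = 0.08617 × 2410 K = 207.670 meV.
Eᵢ/kT = 0.344778, 3.80411.
Z = Σ e^(−Eᵢ/kT) = e^(−0.344778) + e^(−3.80411) = 0.708378 + 0.0222790 = 0.730657.
⟨E⟩ = 93.5053 meV, ⟨E²⟩ = 24000.1 meV².
C_V/k_B = (⟨E²⟩ − ⟨E⟩²)/(kT)² = (24000.1 − 8743.24)/43126.8 = 0.3538.

0.3538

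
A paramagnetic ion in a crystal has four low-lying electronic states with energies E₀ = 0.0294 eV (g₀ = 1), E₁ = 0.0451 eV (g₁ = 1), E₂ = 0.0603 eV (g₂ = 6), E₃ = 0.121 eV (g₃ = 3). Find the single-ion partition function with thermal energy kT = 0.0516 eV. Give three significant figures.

Eᵢ/kT = 0.56977, 0.87403, 1.1686, 2.3450.
Z = Σ gᵢe^(−Eᵢ/kT) = 1·e^(−0.56977) + 1·e^(−0.87403) + 6·e^(−1.1686) + 3·e^(−2.3450) = 0.56566 + 0.41727 + 1.8648 + 0.28754 = 3.1353.

Z = 3.14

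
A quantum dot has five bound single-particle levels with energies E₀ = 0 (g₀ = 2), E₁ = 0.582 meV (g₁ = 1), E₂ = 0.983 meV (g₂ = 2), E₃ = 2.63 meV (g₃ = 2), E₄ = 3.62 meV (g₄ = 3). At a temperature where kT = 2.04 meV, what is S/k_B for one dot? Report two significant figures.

Eᵢ/kT = 0, 0.2853, 0.4819, 1.289, 1.775.
Z = Σ gᵢe^(−Eᵢ/kT) = 2·e^(−0) + 1·e^(−0.2853) + 2·e^(−0.4819) + 2·e^(−1.289) + 3·e^(−1.775) = 2.000 + 0.7518 + 1.235 + 0.5511 + 0.5085 = 5.046.
⟨E⟩ = Σ EᵢPᵢ = 0.9793 meV.
S/k_B = ln Z + ⟨E⟩/kT = ln(5.046) + 0.9793/2.04 = 1.619 + 0.4800 = 2.1.

2.1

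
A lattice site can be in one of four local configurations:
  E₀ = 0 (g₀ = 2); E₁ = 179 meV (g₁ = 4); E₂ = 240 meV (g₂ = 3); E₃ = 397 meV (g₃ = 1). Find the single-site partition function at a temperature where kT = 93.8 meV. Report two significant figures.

Eᵢ/kT = 0, 1.908, 2.559, 4.232.
Z = Σ gᵢe^(−Eᵢ/kT) = 2·e^(−0) + 4·e^(−1.908) + 3·e^(−2.559) + 1·e^(−4.232) = 2.000 + 0.5935 + 0.2321 + 0.01452 = 2.840.

Z = 2.8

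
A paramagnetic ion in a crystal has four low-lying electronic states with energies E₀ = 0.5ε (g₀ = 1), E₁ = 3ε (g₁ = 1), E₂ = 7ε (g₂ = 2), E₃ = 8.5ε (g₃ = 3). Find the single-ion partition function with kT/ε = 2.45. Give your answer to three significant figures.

Z = 1.32

Eᵢ/kT = 0.20408, 1.2245, 2.8571, 3.4694.
Z = Σ gᵢe^(−Eᵢ/kT) = 1·e^(−0.20408) + 1·e^(−1.2245) + 2·e^(−2.8571) + 3·e^(−3.4694) = 0.81540 + 0.29390 + 0.11487 + 0.093407 = 1.3176.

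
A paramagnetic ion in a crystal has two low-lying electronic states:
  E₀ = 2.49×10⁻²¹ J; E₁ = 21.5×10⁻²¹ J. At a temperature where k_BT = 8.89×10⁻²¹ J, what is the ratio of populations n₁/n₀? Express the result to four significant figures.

0.1178

n₁/n₀ = exp[−(E₁−E₀)/kT] = exp(−(19.01 ×10⁻²¹ J)/(8.89 ×10⁻²¹ J)) = exp(-2.13836) = 0.1178.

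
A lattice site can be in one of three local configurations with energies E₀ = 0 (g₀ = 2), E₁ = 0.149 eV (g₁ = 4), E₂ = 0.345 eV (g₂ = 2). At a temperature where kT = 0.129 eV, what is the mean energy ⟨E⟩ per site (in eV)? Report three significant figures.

Eᵢ/kT = 0, 1.1550, 2.6744.
Z = Σ gᵢe^(−Eᵢ/kT) = 2·e^(−0) + 4·e^(−1.1550) + 2·e^(−2.6744) = 2.0000 + 1.2602 + 0.13790 = 3.3981.
⟨E⟩ = Σ Eᵢ gᵢe^(−Eᵢ/kT) / Z = (0·2.0000 + 0.149·1.2602 + 0.345·0.13790) / 3.3981 = 0.0693 eV.

0.0693 eV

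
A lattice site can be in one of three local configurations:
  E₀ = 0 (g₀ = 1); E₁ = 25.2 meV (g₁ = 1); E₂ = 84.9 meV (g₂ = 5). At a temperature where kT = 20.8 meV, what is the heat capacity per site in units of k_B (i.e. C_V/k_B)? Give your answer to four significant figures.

Eᵢ/kT = 0, 1.21154, 4.08173.
Z = Σ gᵢe^(−Eᵢ/kT) = 1·e^(−0) + 1·e^(−1.21154) + 5·e^(−4.08173) = 1.00000 + 0.297738 + 0.0843912 = 1.38213.
⟨E⟩ = 10.6125 meV, ⟨E²⟩ = 576.913 meV².
C_V/k_B = (⟨E²⟩ − ⟨E⟩²)/(kT)² = (576.913 − 112.625)/432.640 = 1.073.

1.073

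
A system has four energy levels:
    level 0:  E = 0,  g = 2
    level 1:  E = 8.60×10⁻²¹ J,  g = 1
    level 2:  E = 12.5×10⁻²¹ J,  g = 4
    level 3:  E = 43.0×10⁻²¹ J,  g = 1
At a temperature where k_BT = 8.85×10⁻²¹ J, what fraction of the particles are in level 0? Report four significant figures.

Eᵢ/kT = 0, 0.971751, 1.41243, 4.85876.
Z = Σ gᵢe^(−Eᵢ/kT) = 2·e^(−0) + 1·e^(−0.971751) + 4·e^(−1.41243) + 1·e^(−4.85876) = 2.00000 + 0.378420 + 0.974203 + 0.00776010 = 3.36038.
P₀ = g₀ e^(−E₀/kT) / Z = 2.00000/3.36038 = 0.5952.

0.5952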